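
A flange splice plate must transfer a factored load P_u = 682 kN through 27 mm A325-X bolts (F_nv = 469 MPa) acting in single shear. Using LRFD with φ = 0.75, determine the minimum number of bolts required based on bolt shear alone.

A_b = π·27²/4 = 572.6 mm².
Per-bolt design strength φR_n = 0.75 × 469 × 572.6 × 1 / 1000 = 201.4 kN.
n ≥ 682 / 201.4 = 3.386 → use 4 bolts.

4 bolts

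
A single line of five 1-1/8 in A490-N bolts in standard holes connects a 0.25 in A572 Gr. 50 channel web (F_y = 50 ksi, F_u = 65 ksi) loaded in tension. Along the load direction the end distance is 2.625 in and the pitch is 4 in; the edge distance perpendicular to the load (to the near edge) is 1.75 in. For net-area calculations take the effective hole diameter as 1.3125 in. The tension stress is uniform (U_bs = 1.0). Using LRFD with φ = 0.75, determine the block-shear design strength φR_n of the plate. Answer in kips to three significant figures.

106 kips

Shear plane L_v = 2.625 + 4·4 = 18.62 in; A_gv = 18.62 × 0.25 = 4.656 in².
A_nv = (18.62 − 4.5·1.3125) × 0.25 = 3.18 in².
A_nt = (1.75 − 0.5·1.3125) × 0.25 = 0.2734 in².
0.6 F_u A_nv = 124 kips; 0.6 F_y A_gv = 139.7 kips → shear rupture governs the shear term.
R_n = 124 + 1.0 × 65 × 0.2734 = 141.8 kips.
Design strength φR_n = 0.75 × 141.8 = 106 kips.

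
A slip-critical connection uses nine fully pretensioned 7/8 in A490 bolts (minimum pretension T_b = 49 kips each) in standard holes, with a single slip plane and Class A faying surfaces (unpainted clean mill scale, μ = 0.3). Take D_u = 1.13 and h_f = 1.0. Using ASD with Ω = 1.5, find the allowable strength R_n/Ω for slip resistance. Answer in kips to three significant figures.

99.7 kips

R_n = μ · D_u · h_f · T_b · n_s · n_b = 0.3 × 1.13 × 1.0 × 49 × 1 × 9 = 149.5 kips.
Allowable strength R_n/Ω = 149.5 / 1.5 = 99.7 kips.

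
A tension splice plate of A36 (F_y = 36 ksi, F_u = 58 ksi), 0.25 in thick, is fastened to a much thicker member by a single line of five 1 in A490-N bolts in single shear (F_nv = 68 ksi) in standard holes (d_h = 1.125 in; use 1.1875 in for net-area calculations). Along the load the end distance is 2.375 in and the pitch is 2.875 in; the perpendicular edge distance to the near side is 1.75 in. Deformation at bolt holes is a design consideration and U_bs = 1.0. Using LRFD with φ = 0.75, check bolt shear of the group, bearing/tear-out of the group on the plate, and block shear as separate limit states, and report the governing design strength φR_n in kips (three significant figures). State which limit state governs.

Bolt shear: A_b = π·1²/4 = 0.7854 in²; R_n = 68 × 0.7854 × 5 × 1 = 267 kips → 0.75 × 267 = 200 kips.
Bearing: edge l_c = 1.812, r_n = 31.54 kips; interior l_c = 1.75, r_n = 30.45 kips; R_n = 31.54 + 4·30.45 = 153.3 kips → 115 kips.
Block shear: A_gv = 3.469, A_nv = 2.133, A_nt = 0.2891 in²; R_n = min(0.6F_uA_nv, 0.6F_yA_gv) + U_bs·F_u·A_nt = 90.99 kips → 68.2 kips.
Block shear governs: 68.2 kips.

68.2 kips (block shear governs)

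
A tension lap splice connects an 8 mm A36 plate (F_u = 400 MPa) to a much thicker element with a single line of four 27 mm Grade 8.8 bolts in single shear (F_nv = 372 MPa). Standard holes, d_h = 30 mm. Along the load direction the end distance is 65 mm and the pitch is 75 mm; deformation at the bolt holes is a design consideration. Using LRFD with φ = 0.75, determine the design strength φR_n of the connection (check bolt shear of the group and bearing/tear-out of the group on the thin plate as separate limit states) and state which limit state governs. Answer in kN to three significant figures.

Bolt shear: A_b = π·27²/4 = 572.6 mm²; R_n = 372 × 572.6 × 4 × 1 / 1000 = 852 kN → 0.75 × 852 = 639 kN.
Bearing (1.2 l_c t F_u ≤ 2.4 d t F_u): upper limit = 2.4·27·8·400 / 1000 = 207.4 kN.
  Edge l_c = 65 − 30/2 = 50 → r_n = 192 kN; interior l_c = 75 − 30 = 45 → r_n = 172.8 kN.
  R_n,bearing = 1·192 + 3·172.8 = 710.4 kN → 0.75 × 710.4 = 533 kN.
Bearing governs: 533 kN.

533 kN (bearing governs)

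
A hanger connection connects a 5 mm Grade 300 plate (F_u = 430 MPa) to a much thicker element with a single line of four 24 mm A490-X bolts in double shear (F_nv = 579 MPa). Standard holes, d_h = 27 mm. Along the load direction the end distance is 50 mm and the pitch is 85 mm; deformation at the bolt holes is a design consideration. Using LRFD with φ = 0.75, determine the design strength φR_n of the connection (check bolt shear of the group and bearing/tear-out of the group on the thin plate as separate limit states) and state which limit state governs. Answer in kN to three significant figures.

349 kN (bearing governs)

Bolt shear: A_b = π·24²/4 = 452.4 mm²; R_n = 579 × 452.4 × 4 × 2 / 1000 = 2095 kN → 0.75 × 2095 = 1570 kN.
Bearing (1.2 l_c t F_u ≤ 2.4 d t F_u): upper limit = 2.4·24·5·430 / 1000 = 123.8 kN.
  Edge l_c = 50 − 27/2 = 36.5 → r_n = 94.17 kN; interior l_c = 85 − 27 = 58 → r_n = 123.8 kN.
  R_n,bearing = 1·94.17 + 3·123.8 = 465.7 kN → 0.75 × 465.7 = 349 kN.
Bearing governs: 349 kN.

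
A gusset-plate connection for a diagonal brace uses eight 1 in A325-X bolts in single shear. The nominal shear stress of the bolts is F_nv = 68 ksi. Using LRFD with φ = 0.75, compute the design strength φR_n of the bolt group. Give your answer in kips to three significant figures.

320 kips

A_b = π × 1² / 4 = 0.7854 in².
R_n = F_nv · A_b · n · n_s = 68 × 0.7854 × 8 × 1 = 427.3 kips.
Design strength φR_n = 0.75 × 427.3 = 320 kips.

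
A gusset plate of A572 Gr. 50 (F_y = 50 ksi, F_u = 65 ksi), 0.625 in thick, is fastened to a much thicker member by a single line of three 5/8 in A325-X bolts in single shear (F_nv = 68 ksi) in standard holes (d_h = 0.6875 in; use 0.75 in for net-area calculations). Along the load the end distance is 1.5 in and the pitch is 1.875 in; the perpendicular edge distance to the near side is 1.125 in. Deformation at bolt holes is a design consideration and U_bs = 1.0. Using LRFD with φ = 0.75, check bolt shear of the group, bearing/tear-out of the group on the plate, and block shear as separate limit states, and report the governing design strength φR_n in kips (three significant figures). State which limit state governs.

Bolt shear: A_b = π·0.625²/4 = 0.3068 in²; R_n = 68 × 0.3068 × 3 × 1 = 62.59 kips → 0.75 × 62.59 = 46.9 kips.
Bearing: edge l_c = 1.156, r_n = 56.37 kips; interior l_c = 1.188, r_n = 57.89 kips; R_n = 56.37 + 2·57.89 = 172.1 kips → 129 kips.
Block shear: A_gv = 3.281, A_nv = 2.109, A_nt = 0.4688 in²; R_n = min(0.6F_uA_nv, 0.6F_yA_gv) + U_bs·F_u·A_nt = 112.7 kips → 84.6 kips.
Bolt shear governs: 46.9 kips.

46.9 kips (bolt shear governs)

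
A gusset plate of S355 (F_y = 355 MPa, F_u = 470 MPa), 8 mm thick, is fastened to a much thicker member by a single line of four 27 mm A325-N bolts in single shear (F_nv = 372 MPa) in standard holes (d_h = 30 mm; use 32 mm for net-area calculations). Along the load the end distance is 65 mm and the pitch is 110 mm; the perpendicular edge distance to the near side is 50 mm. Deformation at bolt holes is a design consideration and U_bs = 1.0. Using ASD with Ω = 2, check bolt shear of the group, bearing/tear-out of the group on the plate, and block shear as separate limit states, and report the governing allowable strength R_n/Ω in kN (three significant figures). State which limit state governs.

383 kN (block shear governs)

Bolt shear: A_b = π·27²/4 = 572.6 mm²; R_n = 372 × 572.6 × 4 × 1 / 1000 = 852 kN → 852 / 2 = 426 kN.
Bearing: edge l_c = 50, r_n = 225.6 kN; interior l_c = 80, r_n = 243.6 kN; R_n = 225.6 + 3·243.6 = 956.5 kN → 478 kN.
Block shear: A_gv = 3160, A_nv = 2264, A_nt = 272 mm²; R_n = min(0.6F_uA_nv, 0.6F_yA_gv) + U_bs·F_u·A_nt = 766.3 kN → 383 kN.
Block shear governs: 383 kN.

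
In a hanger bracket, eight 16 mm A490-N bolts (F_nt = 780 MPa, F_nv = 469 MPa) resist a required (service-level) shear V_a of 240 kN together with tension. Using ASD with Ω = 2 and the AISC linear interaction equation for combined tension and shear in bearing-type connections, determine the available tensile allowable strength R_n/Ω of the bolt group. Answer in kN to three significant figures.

A_b = π·16²/4 = 201.1 mm²; f_rv = 240 × 1000 / (8 × 201.1) = 149.2 MPa.
F'_nt = 1.3 F_nt − (Ω F_nt / F_nv) f_rv = 1.3·780 − (2·780/469)·149.2 = 517.7 MPa, capped at F_nt → F'_nt = 517.7 MPa.
R_n = F'_nt · A_b · n = 517.7 × 201.1 × 8 / 1000 = 832.7 kN.
Allowable strength R_n/Ω = 832.7 / 2 = 416 kN.

416 kN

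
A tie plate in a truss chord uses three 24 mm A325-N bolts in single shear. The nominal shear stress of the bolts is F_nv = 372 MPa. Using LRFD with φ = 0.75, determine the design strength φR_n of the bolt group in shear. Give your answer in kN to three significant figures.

A_b = π × 24² / 4 = 452.4 mm².
R_n = F_nv · A_b · n · n_s = 372 × 452.4 × 3 × 1 / 1000 = 504.9 kN.
Design strength φR_n = 0.75 × 504.9 = 379 kN.

379 kN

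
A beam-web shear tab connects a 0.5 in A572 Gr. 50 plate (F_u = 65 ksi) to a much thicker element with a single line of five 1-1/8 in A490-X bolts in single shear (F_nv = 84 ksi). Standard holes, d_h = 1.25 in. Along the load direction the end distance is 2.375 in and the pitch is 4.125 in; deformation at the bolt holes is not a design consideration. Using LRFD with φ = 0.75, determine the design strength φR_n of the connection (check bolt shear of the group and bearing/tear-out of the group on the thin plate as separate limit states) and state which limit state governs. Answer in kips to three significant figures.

Bolt shear: A_b = π·1.125²/4 = 0.994 in²; R_n = 84 × 0.994 × 5 × 1 = 417.5 kips → 0.75 × 417.5 = 313 kips.
Bearing (1.5 l_c t F_u ≤ 3.0 d t F_u): upper limit = 3.0·1.125·0.5·65 = 109.7 kips.
  Edge l_c = 2.375 − 1.25/2 = 1.75 → r_n = 85.31 kips; interior l_c = 4.125 − 1.25 = 2.875 → r_n = 109.7 kips.
  R_n,bearing = 1·85.31 + 4·109.7 = 524.1 kips → 0.75 × 524.1 = 393 kips.
Bolt shear governs: 313 kips.

313 kips (bolt shear governs)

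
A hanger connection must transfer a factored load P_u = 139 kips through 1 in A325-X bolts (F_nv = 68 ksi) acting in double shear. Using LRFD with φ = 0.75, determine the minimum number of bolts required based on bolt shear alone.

A_b = π·1²/4 = 0.7854 in².
Per-bolt design strength φR_n = 0.75 × 68 × 0.7854 × 2 = 80.11 kips.
n ≥ 139 / 80.11 = 1.735 → use 2 bolts.

2 bolts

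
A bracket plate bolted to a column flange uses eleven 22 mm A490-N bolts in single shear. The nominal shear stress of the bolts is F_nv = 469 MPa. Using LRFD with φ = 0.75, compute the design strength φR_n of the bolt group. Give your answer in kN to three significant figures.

A_b = π × 22² / 4 = 380.1 mm².
R_n = F_nv · A_b · n · n_s = 469 × 380.1 × 11 × 1 / 1000 = 1961 kN.
Design strength φR_n = 0.75 × 1961 = 1470 kN.

1470 kN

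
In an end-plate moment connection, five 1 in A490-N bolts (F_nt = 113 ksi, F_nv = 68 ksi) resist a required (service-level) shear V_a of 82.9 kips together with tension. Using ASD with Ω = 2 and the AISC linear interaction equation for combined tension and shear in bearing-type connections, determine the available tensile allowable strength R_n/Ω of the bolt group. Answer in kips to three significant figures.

A_b = π·1²/4 = 0.7854 in²; f_rv = 82.9 / (5 × 0.7854) = 21.11 ksi.
F'_nt = 1.3 F_nt − (Ω F_nt / F_nv) f_rv = 1.3·113 − (2·113/68)·21.11 = 76.74 ksi, capped at F_nt → F'_nt = 76.74 ksi.
R_n = F'_nt · A_b · n = 76.74 × 0.7854 × 5 = 301.4 kips.
Allowable strength R_n/Ω = 301.4 / 2 = 151 kips.

151 kips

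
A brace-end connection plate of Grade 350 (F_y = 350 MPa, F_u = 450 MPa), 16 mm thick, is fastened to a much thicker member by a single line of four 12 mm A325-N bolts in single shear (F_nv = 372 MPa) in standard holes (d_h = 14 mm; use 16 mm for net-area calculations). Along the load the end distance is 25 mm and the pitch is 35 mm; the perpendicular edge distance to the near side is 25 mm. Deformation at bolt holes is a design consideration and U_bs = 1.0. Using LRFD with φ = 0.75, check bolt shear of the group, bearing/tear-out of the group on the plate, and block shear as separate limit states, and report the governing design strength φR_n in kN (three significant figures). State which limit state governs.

126 kN (bolt shear governs)

Bolt shear: A_b = π·12²/4 = 113.1 mm²; R_n = 372 × 113.1 × 4 × 1 / 1000 = 168.3 kN → 0.75 × 168.3 = 126 kN.
Bearing: edge l_c = 18, r_n = 155.5 kN; interior l_c = 21, r_n = 181.4 kN; R_n = 155.5 + 3·181.4 = 699.8 kN → 525 kN.
Block shear: A_gv = 2080, A_nv = 1184, A_nt = 272 mm²; R_n = min(0.6F_uA_nv, 0.6F_yA_gv) + U_bs·F_u·A_nt = 442.1 kN → 332 kN.
Bolt shear governs: 126 kN.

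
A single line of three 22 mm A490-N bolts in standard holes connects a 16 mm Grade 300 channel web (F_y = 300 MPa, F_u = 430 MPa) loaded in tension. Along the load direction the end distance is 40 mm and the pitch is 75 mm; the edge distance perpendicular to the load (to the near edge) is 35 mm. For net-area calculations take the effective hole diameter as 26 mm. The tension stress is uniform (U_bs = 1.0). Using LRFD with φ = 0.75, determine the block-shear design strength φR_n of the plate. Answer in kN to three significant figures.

501 kN

Shear plane L_v = 40 + 2·75 = 190 mm; A_gv = 190 × 16 = 3040 mm².
A_nv = (190 − 2.5·26) × 16 = 2000 mm².
A_nt = (35 − 0.5·26) × 16 = 352 mm².
0.6 F_u A_nv = 516 kN; 0.6 F_y A_gv = 547.2 kN → shear rupture governs the shear term.
R_n = 516 + 1.0 × 430 × 352 / 1000 = 667.4 kN.
Design strength φR_n = 0.75 × 667.4 = 501 kN.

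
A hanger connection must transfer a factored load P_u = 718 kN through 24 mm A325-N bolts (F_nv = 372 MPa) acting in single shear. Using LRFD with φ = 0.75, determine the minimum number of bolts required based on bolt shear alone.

A_b = π·24²/4 = 452.4 mm².
Per-bolt design strength φR_n = 0.75 × 372 × 452.4 × 1 / 1000 = 126.2 kN.
n ≥ 718 / 126.2 = 5.689 → use 6 bolts.

6 bolts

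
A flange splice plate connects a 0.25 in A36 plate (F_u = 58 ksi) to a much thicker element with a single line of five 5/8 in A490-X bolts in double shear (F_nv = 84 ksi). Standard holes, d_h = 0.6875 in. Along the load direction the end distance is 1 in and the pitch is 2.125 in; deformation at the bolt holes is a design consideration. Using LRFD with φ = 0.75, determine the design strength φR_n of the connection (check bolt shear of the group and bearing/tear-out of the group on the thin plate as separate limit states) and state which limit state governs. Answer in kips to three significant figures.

73.8 kips (bearing governs)

Bolt shear: A_b = π·0.625²/4 = 0.3068 in²; R_n = 84 × 0.3068 × 5 × 2 = 257.7 kips → 0.75 × 257.7 = 193 kips.
Bearing (1.2 l_c t F_u ≤ 2.4 d t F_u): upper limit = 2.4·0.625·0.25·58 = 21.75 kips.
  Edge l_c = 1 − 0.6875/2 = 0.6562 → r_n = 11.42 kips; interior l_c = 2.125 − 0.6875 = 1.438 → r_n = 21.75 kips.
  R_n,bearing = 1·11.42 + 4·21.75 = 98.42 kips → 0.75 × 98.42 = 73.8 kips.
Bearing governs: 73.8 kips.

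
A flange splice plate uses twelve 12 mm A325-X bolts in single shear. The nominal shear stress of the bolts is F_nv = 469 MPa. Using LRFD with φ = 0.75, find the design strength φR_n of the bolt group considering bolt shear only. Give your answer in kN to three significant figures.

477 kN

A_b = π × 12² / 4 = 113.1 mm².
R_n = F_nv · A_b · n · n_s = 469 × 113.1 × 12 × 1 / 1000 = 636.5 kN.
Design strength φR_n = 0.75 × 636.5 = 477 kN.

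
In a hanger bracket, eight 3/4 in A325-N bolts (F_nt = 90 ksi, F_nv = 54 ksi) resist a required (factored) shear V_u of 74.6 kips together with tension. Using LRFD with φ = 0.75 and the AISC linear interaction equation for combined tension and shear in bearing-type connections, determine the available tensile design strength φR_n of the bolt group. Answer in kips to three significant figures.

A_b = π·0.75²/4 = 0.4418 in²; f_rv = 74.6 / (8 × 0.4418) = 21.11 ksi.
F'_nt = 1.3 F_nt − (F_nt / φF_nv) f_rv = 1.3·90 − (90/(0.75·54))·21.11 = 70.09 ksi, capped at F_nt → F'_nt = 70.09 ksi.
R_n = F'_nt · A_b · n = 70.09 × 0.4418 × 8 = 247.7 kips.
Design strength φR_n = 0.75 × 247.7 = 186 kips.

186 kips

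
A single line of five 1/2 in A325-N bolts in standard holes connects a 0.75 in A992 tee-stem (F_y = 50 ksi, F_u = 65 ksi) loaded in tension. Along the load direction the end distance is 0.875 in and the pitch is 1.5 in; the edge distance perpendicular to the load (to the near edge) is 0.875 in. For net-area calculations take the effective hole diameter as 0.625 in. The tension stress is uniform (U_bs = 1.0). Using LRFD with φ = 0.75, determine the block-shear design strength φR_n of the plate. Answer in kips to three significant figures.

110 kips

Shear plane L_v = 0.875 + 4·1.5 = 6.875 in; A_gv = 6.875 × 0.75 = 5.156 in².
A_nv = (6.875 − 4.5·0.625) × 0.75 = 3.047 in².
A_nt = (0.875 − 0.5·0.625) × 0.75 = 0.4219 in².
0.6 F_u A_nv = 118.8 kips; 0.6 F_y A_gv = 154.7 kips → shear rupture governs the shear term.
R_n = 118.8 + 1.0 × 65 × 0.4219 = 146.2 kips.
Design strength φR_n = 0.75 × 146.2 = 110 kips.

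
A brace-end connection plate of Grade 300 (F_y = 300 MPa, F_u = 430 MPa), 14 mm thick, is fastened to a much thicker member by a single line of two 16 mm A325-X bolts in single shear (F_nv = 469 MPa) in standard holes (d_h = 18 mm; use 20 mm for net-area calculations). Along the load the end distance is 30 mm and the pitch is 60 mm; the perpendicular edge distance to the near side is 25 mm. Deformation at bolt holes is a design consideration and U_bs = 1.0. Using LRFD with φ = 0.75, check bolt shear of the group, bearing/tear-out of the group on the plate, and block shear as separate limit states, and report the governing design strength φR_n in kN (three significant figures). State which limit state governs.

141 kN (bolt shear governs)

Bolt shear: A_b = π·16²/4 = 201.1 mm²; R_n = 469 × 201.1 × 2 × 1 / 1000 = 188.6 kN → 0.75 × 188.6 = 141 kN.
Bearing: edge l_c = 21, r_n = 151.7 kN; interior l_c = 42, r_n = 231.2 kN; R_n = 151.7 + 1·231.2 = 382.9 kN → 287 kN.
Block shear: A_gv = 1260, A_nv = 840, A_nt = 210 mm²; R_n = min(0.6F_uA_nv, 0.6F_yA_gv) + U_bs·F_u·A_nt = 307 kN → 230 kN.
Bolt shear governs: 141 kN.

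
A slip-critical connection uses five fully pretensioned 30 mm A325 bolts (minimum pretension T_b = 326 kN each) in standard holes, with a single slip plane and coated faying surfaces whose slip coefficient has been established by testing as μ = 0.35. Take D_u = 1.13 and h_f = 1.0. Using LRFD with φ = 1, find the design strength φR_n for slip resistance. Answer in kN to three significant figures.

R_n = μ · D_u · h_f · T_b · n_s · n_b = 0.35 × 1.13 × 1.0 × 326 × 1 × 5 = 644.7 kN.
Design strength φR_n = 1 × 644.7 = 645 kN.

645 kN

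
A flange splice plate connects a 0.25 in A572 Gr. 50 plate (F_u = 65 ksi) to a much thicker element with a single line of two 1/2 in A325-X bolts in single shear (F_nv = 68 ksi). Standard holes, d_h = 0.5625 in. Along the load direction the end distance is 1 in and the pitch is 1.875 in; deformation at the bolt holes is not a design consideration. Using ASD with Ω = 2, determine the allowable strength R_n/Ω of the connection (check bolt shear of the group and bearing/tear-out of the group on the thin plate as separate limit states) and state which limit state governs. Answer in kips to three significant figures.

13.4 kips (bolt shear governs)

Bolt shear: A_b = π·0.5²/4 = 0.1963 in²; R_n = 68 × 0.1963 × 2 × 1 = 26.7 kips → 26.7 / 2 = 13.4 kips.
Bearing (1.5 l_c t F_u ≤ 3.0 d t F_u): upper limit = 3.0·0.5·0.25·65 = 24.38 kips.
  Edge l_c = 1 − 0.5625/2 = 0.7188 → r_n = 17.52 kips; interior l_c = 1.875 − 0.5625 = 1.312 → r_n = 24.38 kips.
  R_n,bearing = 1·17.52 + 1·24.38 = 41.89 kips → 41.89 / 2 = 20.9 kips.
Bolt shear governs: 13.4 kips.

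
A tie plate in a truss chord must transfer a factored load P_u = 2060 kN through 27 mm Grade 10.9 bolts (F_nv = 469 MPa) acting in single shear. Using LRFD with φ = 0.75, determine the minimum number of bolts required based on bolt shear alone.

11 bolts

A_b = π·27²/4 = 572.6 mm².
Per-bolt design strength φR_n = 0.75 × 469 × 572.6 × 1 / 1000 = 201.4 kN.
n ≥ 2060 / 201.4 = 10.23 → use 11 bolts.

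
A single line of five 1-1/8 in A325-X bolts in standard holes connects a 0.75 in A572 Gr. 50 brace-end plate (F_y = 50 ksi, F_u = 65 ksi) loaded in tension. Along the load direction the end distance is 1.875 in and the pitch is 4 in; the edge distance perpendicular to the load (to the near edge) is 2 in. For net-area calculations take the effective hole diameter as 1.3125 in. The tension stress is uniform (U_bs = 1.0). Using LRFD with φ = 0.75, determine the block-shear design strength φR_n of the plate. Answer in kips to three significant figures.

Shear plane L_v = 1.875 + 4·4 = 17.88 in; A_gv = 17.88 × 0.75 = 13.41 in².
A_nv = (17.88 − 4.5·1.3125) × 0.75 = 8.977 in².
A_nt = (2 − 0.5·1.3125) × 0.75 = 1.008 in².
0.6 F_u A_nv = 350.1 kips; 0.6 F_y A_gv = 402.2 kips → shear rupture governs the shear term.
R_n = 350.1 + 1.0 × 65 × 1.008 = 415.6 kips.
Design strength φR_n = 0.75 × 415.6 = 312 kips.

312 kips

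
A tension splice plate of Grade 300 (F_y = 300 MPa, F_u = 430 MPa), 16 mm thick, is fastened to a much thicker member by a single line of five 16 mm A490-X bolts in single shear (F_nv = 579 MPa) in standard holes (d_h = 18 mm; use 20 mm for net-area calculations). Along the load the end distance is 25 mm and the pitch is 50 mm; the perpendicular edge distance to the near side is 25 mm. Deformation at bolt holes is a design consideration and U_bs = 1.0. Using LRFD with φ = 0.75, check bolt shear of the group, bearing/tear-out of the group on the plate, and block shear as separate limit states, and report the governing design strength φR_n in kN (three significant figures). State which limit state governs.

437 kN (bolt shear governs)

Bolt shear: A_b = π·16²/4 = 201.1 mm²; R_n = 579 × 201.1 × 5 × 1 / 1000 = 582.1 kN → 0.75 × 582.1 = 437 kN.
Bearing: edge l_c = 16, r_n = 132.1 kN; interior l_c = 32, r_n = 264.2 kN; R_n = 132.1 + 4·264.2 = 1189 kN → 892 kN.
Block shear: A_gv = 3600, A_nv = 2160, A_nt = 240 mm²; R_n = min(0.6F_uA_nv, 0.6F_yA_gv) + U_bs·F_u·A_nt = 660.5 kN → 495 kN.
Bolt shear governs: 437 kN.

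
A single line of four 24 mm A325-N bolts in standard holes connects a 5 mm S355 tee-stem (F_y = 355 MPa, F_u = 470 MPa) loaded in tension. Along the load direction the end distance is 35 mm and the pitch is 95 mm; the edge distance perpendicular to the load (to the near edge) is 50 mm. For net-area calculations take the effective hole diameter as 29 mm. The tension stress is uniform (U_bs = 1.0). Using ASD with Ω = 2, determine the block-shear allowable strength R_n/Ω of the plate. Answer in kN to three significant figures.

Shear plane L_v = 35 + 3·95 = 320 mm; A_gv = 320 × 5 = 1600 mm².
A_nv = (320 − 3.5·29) × 5 = 1092 mm².
A_nt = (50 − 0.5·29) × 5 = 177.5 mm².
0.6 F_u A_nv = 308.1 kN; 0.6 F_y A_gv = 340.8 kN → shear rupture governs the shear term.
R_n = 308.1 + 1.0 × 470 × 177.5 / 1000 = 391.5 kN.
Allowable strength R_n/Ω = 391.5 / 2 = 196 kN.

196 kN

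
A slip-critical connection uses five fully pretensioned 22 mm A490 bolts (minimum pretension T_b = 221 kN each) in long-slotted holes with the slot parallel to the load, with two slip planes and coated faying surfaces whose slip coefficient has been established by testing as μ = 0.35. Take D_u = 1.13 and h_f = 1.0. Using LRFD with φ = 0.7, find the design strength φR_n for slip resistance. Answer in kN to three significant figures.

612 kN

R_n = μ · D_u · h_f · T_b · n_s · n_b = 0.35 × 1.13 × 1.0 × 221 × 2 × 5 = 874.1 kN.
Design strength φR_n = 0.7 × 874.1 = 612 kN.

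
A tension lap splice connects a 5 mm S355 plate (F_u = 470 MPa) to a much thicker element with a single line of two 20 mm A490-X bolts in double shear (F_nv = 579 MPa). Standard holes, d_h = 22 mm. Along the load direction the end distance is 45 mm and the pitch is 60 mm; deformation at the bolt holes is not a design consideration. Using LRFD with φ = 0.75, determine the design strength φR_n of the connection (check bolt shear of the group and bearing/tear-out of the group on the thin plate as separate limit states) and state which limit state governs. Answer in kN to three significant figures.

190 kN (bearing governs)

Bolt shear: A_b = π·20²/4 = 314.2 mm²; R_n = 579 × 314.2 × 2 × 2 / 1000 = 727.6 kN → 0.75 × 727.6 = 546 kN.
Bearing (1.5 l_c t F_u ≤ 3.0 d t F_u): upper limit = 3.0·20·5·470 / 1000 = 141 kN.
  Edge l_c = 45 − 22/2 = 34 → r_n = 119.9 kN; interior l_c = 60 − 22 = 38 → r_n = 133.9 kN.
  R_n,bearing = 1·119.9 + 1·133.9 = 253.8 kN → 0.75 × 253.8 = 190 kN.
Bearing governs: 190 kN.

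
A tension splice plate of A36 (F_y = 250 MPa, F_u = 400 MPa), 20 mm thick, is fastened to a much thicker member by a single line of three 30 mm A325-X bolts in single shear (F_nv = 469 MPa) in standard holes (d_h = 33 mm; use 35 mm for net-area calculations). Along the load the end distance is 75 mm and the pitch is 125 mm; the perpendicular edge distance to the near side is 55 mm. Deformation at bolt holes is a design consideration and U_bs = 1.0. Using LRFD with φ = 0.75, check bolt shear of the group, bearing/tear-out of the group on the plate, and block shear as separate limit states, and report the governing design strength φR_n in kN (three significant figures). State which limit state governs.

Bolt shear: A_b = π·30²/4 = 706.9 mm²; R_n = 469 × 706.9 × 3 × 1 / 1000 = 994.5 kN → 0.75 × 994.5 = 746 kN.
Bearing: edge l_c = 58.5, r_n = 561.6 kN; interior l_c = 92, r_n = 576 kN; R_n = 561.6 + 2·576 = 1714 kN → 1290 kN.
Block shear: A_gv = 6500, A_nv = 4750, A_nt = 750 mm²; R_n = min(0.6F_uA_nv, 0.6F_yA_gv) + U_bs·F_u·A_nt = 1275 kN → 956 kN.
Bolt shear governs: 746 kN.

746 kN (bolt shear governs)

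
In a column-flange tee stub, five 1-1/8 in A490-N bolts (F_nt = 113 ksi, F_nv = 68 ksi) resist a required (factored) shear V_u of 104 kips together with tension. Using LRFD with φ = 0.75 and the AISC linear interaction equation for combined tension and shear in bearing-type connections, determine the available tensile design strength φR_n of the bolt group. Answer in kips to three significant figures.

375 kips

A_b = π·1.125²/4 = 0.994 in²; f_rv = 104 / (5 × 0.994) = 20.93 ksi.
F'_nt = 1.3 F_nt − (F_nt / φF_nv) f_rv = 1.3·113 − (113/(0.75·68))·20.93 = 100.5 ksi, capped at F_nt → F'_nt = 100.5 ksi.
R_n = F'_nt · A_b · n = 100.5 × 0.994 × 5 = 499.7 kips.
Design strength φR_n = 0.75 × 499.7 = 375 kips.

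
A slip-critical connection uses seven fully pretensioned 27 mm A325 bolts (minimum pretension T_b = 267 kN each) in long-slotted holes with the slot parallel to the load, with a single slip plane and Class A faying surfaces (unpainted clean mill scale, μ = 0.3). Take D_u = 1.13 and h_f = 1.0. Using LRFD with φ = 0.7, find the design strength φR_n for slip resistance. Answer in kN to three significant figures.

R_n = μ · D_u · h_f · T_b · n_s · n_b = 0.3 × 1.13 × 1.0 × 267 × 1 × 7 = 633.6 kN.
Design strength φR_n = 0.7 × 633.6 = 444 kN.

444 kN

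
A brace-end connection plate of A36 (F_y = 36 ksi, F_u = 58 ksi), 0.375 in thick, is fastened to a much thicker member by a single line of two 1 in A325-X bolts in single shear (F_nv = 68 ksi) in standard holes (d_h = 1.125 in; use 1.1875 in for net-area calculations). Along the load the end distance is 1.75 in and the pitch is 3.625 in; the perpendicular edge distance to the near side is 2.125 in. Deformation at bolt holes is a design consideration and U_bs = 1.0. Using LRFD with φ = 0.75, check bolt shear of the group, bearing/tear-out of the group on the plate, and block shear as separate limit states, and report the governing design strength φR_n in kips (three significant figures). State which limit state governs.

Bolt shear: A_b = π·1²/4 = 0.7854 in²; R_n = 68 × 0.7854 × 2 × 1 = 106.8 kips → 0.75 × 106.8 = 80.1 kips.
Bearing: edge l_c = 1.188, r_n = 30.99 kips; interior l_c = 2.5, r_n = 52.2 kips; R_n = 30.99 + 1·52.2 = 83.19 kips → 62.4 kips.
Block shear: A_gv = 2.016, A_nv = 1.348, A_nt = 0.5742 in²; R_n = min(0.6F_uA_nv, 0.6F_yA_gv) + U_bs·F_u·A_nt = 76.84 kips → 57.6 kips.
Block shear governs: 57.6 kips.

57.6 kips (block shear governs)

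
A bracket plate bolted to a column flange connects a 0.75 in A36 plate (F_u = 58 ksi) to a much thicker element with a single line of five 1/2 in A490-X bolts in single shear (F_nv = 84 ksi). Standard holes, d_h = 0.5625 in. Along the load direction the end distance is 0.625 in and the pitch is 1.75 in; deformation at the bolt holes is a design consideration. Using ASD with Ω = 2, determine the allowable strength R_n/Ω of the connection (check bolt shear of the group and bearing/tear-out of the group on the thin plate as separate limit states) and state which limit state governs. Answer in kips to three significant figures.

41.2 kips (bolt shear governs)

Bolt shear: A_b = π·0.5²/4 = 0.1963 in²; R_n = 84 × 0.1963 × 5 × 1 = 82.47 kips → 82.47 / 2 = 41.2 kips.
Bearing (1.2 l_c t F_u ≤ 2.4 d t F_u): upper limit = 2.4·0.5·0.75·58 = 52.2 kips.
  Edge l_c = 0.625 − 0.5625/2 = 0.3438 → r_n = 17.94 kips; interior l_c = 1.75 − 0.5625 = 1.188 → r_n = 52.2 kips.
  R_n,bearing = 1·17.94 + 4·52.2 = 226.7 kips → 226.7 / 2 = 113 kips.
Bolt shear governs: 41.2 kips.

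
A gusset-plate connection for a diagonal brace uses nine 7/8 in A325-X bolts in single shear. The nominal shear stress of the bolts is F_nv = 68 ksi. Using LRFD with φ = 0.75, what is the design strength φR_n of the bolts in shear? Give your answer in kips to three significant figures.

276 kips

A_b = π × 0.875² / 4 = 0.6013 in².
R_n = F_nv · A_b · n · n_s = 68 × 0.6013 × 9 × 1 = 368 kips.
Design strength φR_n = 0.75 × 368 = 276 kips.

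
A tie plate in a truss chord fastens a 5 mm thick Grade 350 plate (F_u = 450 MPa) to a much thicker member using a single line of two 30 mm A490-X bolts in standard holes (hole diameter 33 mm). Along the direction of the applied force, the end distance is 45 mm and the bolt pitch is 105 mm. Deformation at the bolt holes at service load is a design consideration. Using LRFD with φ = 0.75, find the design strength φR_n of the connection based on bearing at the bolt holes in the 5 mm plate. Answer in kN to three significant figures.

Per bolt r_n = 1.2 l_c t F_u ≤ 2.4 d t F_u; upper limit = 2.4 × 30 × 5 × 450 / 1000 = 162 kN.
Edge bolt: l_c = 45 − 33/2 = 28.5 mm → 1.2 × 28.5 × 5 × 450 / 1000 = 76.95 → r_n = 76.95 kN.
Interior bolts: l_c = 105 − 33 = 72 mm → 1.2 × 72 × 5 × 450 / 1000 = 194.4 → r_n = 162 kN.
R_n = 1 × 76.95 + 1 × 162 = 238.9 kN.
Design strength φR_n = 0.75 × 238.9 = 179 kN.

179 kN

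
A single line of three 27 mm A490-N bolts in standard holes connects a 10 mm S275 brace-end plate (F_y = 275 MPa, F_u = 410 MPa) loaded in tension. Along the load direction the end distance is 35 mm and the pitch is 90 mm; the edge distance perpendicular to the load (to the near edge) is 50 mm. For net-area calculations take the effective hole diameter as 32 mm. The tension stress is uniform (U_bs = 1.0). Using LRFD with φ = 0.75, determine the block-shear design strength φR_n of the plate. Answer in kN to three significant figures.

Shear plane L_v = 35 + 2·90 = 215 mm; A_gv = 215 × 10 = 2150 mm².
A_nv = (215 − 2.5·32) × 10 = 1350 mm².
A_nt = (50 − 0.5·32) × 10 = 340 mm².
0.6 F_u A_nv = 332.1 kN; 0.6 F_y A_gv = 354.8 kN → shear rupture governs the shear term.
R_n = 332.1 + 1.0 × 410 × 340 / 1000 = 471.5 kN.
Design strength φR_n = 0.75 × 471.5 = 354 kN.

354 kN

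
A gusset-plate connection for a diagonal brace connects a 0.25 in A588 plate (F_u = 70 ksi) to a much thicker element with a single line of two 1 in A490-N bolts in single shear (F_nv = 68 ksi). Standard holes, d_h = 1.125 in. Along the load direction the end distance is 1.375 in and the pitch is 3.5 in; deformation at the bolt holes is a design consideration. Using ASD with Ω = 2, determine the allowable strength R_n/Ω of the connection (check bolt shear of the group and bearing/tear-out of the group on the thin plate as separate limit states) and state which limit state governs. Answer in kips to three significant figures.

29.5 kips (bearing governs)

Bolt shear: A_b = π·1²/4 = 0.7854 in²; R_n = 68 × 0.7854 × 2 × 1 = 106.8 kips → 106.8 / 2 = 53.4 kips.
Bearing (1.2 l_c t F_u ≤ 2.4 d t F_u): upper limit = 2.4·1·0.25·70 = 42 kips.
  Edge l_c = 1.375 − 1.125/2 = 0.8125 → r_n = 17.06 kips; interior l_c = 3.5 − 1.125 = 2.375 → r_n = 42 kips.
  R_n,bearing = 1·17.06 + 1·42 = 59.06 kips → 59.06 / 2 = 29.5 kips.
Bearing governs: 29.5 kips.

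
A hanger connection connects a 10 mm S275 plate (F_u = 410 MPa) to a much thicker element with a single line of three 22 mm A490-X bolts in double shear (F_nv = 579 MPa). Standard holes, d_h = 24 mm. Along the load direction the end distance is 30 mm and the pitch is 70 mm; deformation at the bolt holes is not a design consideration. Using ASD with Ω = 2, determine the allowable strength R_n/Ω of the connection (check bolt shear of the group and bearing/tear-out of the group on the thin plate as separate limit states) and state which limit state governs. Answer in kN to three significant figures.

Bolt shear: A_b = π·22²/4 = 380.1 mm²; R_n = 579 × 380.1 × 3 × 2 / 1000 = 1321 kN → 1321 / 2 = 660 kN.
Bearing (1.5 l_c t F_u ≤ 3.0 d t F_u): upper limit = 3.0·22·10·410 / 1000 = 270.6 kN.
  Edge l_c = 30 − 24/2 = 18 → r_n = 110.7 kN; interior l_c = 70 − 24 = 46 → r_n = 270.6 kN.
  R_n,bearing = 1·110.7 + 2·270.6 = 651.9 kN → 651.9 / 2 = 326 kN.
Bearing governs: 326 kN.

326 kN (bearing governs)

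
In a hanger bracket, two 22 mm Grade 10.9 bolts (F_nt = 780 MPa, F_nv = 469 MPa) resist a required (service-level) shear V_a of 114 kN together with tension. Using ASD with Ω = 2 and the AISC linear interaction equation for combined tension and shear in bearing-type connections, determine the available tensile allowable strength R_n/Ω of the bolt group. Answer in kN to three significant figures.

196 kN

A_b = π·22²/4 = 380.1 mm²; f_rv = 114 × 1000 / (2 × 380.1) = 149.9 MPa.
F'_nt = 1.3 F_nt − (Ω F_nt / F_nv) f_rv = 1.3·780 − (2·780/469)·149.9 = 515.2 MPa, capped at F_nt → F'_nt = 515.2 MPa.
R_n = F'_nt · A_b · n = 515.2 × 380.1 × 2 / 1000 = 391.7 kN.
Allowable strength R_n/Ω = 391.7 / 2 = 196 kN.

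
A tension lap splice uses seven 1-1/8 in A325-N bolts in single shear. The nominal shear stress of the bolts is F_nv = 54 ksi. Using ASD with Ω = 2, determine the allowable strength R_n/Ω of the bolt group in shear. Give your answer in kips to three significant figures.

188 kips

A_b = π × 1.125² / 4 = 0.994 in².
R_n = F_nv · A_b · n · n_s = 54 × 0.994 × 7 × 1 = 375.7 kips.
Allowable strength R_n/Ω = 375.7 / 2 = 188 kips.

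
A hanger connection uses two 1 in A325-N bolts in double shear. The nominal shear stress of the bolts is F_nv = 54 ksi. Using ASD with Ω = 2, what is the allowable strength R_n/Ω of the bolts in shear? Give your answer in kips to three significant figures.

A_b = π × 1² / 4 = 0.7854 in².
R_n = F_nv · A_b · n · n_s = 54 × 0.7854 × 2 × 2 = 169.6 kips.
Allowable strength R_n/Ω = 169.6 / 2 = 84.8 kips.

84.8 kips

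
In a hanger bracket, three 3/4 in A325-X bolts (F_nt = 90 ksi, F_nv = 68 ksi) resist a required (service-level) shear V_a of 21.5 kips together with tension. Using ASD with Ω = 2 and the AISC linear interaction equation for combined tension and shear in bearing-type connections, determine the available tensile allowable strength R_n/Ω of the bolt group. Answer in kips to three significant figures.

49.1 kips

A_b = π·0.75²/4 = 0.4418 in²; f_rv = 21.5 / (3 × 0.4418) = 16.22 ksi.
F'_nt = 1.3 F_nt − (Ω F_nt / F_nv) f_rv = 1.3·90 − (2·90/68)·16.22 = 74.06 ksi, capped at F_nt → F'_nt = 74.06 ksi.
R_n = F'_nt · A_b · n = 74.06 × 0.4418 × 3 = 98.16 kips.
Allowable strength R_n/Ω = 98.16 / 2 = 49.1 kips.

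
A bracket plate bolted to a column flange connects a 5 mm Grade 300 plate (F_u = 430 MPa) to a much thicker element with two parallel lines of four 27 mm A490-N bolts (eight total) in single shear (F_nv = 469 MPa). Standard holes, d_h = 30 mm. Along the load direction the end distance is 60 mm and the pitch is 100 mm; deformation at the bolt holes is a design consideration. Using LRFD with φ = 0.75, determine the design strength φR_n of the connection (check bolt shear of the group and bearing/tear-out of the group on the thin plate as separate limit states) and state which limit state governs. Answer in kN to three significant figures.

801 kN (bearing governs)

Bolt shear: A_b = π·27²/4 = 572.6 mm²; R_n = 469 × 572.6 × 8 × 1 / 1000 = 2148 kN → 0.75 × 2148 = 1610 kN.
Bearing (1.2 l_c t F_u ≤ 2.4 d t F_u): upper limit = 2.4·27·5·430 / 1000 = 139.3 kN.
  Edge l_c = 60 − 30/2 = 45 → r_n = 116.1 kN; interior l_c = 100 − 30 = 70 → r_n = 139.3 kN.
  R_n,bearing = 2·116.1 + 6·139.3 = 1068 kN → 0.75 × 1068 = 801 kN.
Bearing governs: 801 kN.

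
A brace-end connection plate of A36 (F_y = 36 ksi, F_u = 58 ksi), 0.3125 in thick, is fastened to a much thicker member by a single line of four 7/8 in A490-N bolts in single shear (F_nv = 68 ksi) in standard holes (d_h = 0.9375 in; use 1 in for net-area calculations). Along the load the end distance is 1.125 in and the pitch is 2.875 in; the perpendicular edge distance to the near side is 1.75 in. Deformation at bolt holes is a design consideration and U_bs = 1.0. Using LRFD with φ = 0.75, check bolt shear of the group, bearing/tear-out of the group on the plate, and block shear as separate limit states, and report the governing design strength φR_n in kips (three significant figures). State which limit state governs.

66.4 kips (block shear governs)

Bolt shear: A_b = π·0.875²/4 = 0.6013 in²; R_n = 68 × 0.6013 × 4 × 1 = 163.6 kips → 0.75 × 163.6 = 123 kips.
Bearing: edge l_c = 0.6562, r_n = 14.27 kips; interior l_c = 1.938, r_n = 38.06 kips; R_n = 14.27 + 3·38.06 = 128.5 kips → 96.3 kips.
Block shear: A_gv = 3.047, A_nv = 1.953, A_nt = 0.3906 in²; R_n = min(0.6F_uA_nv, 0.6F_yA_gv) + U_bs·F_u·A_nt = 88.47 kips → 66.4 kips.
Block shear governs: 66.4 kips.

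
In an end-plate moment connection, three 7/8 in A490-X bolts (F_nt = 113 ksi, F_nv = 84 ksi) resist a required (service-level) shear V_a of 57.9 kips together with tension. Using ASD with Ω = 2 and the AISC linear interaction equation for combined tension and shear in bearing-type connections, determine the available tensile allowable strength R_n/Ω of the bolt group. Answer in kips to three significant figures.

A_b = π·0.875²/4 = 0.6013 in²; f_rv = 57.9 / (3 × 0.6013) = 32.1 ksi.
F'_nt = 1.3 F_nt − (Ω F_nt / F_nv) f_rv = 1.3·113 − (2·113/84)·32.1 = 60.55 ksi, capped at F_nt → F'_nt = 60.55 ksi.
R_n = F'_nt · A_b · n = 60.55 × 0.6013 × 3 = 109.2 kips.
Allowable strength R_n/Ω = 109.2 / 2 = 54.6 kips.

54.6 kips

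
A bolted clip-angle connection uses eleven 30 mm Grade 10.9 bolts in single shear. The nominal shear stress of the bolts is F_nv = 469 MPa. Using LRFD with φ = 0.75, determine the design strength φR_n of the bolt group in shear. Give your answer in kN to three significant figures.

2740 kN

A_b = π × 30² / 4 = 706.9 mm².
R_n = F_nv · A_b · n · n_s = 469 × 706.9 × 11 × 1 / 1000 = 3647 kN.
Design strength φR_n = 0.75 × 3647 = 2740 kN.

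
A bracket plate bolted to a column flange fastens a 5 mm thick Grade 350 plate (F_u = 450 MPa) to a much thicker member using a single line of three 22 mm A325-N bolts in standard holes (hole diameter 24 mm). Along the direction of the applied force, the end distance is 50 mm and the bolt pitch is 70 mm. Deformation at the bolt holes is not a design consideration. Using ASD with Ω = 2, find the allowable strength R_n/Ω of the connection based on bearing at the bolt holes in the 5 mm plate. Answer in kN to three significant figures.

Per bolt r_n = 1.5 l_c t F_u ≤ 3.0 d t F_u; upper limit = 3.0 × 22 × 5 × 450 / 1000 = 148.5 kN.
Edge bolt: l_c = 50 − 24/2 = 38 mm → 1.5 × 38 × 5 × 450 / 1000 = 128.2 → r_n = 128.2 kN.
Interior bolts: l_c = 70 − 24 = 46 mm → 1.5 × 46 × 5 × 450 / 1000 = 155.2 → r_n = 148.5 kN.
R_n = 1 × 128.2 + 2 × 148.5 = 425.2 kN.
Allowable strength R_n/Ω = 425.2 / 2 = 213 kN.

213 kN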